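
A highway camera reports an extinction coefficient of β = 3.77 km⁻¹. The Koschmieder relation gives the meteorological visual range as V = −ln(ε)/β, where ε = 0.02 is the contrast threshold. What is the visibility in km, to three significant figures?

V = −ln(0.02) / 3.77 = 3.912 / 3.77 = 1.0377 km.

1.04 km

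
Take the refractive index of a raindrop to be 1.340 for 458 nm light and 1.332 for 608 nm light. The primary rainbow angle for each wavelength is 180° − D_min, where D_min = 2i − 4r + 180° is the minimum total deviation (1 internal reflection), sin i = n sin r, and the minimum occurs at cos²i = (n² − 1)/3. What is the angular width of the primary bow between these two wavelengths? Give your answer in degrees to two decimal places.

1.15°

At 458 nm (n = 1.340): cos²i = 0.26520 → i = 59.004°, r = 39.770°, D_min = 138.929°, rainbow angle = 41.071°.
At 608 nm (n = 1.332): cos²i = 0.25807 → i = 59.469°, r = 40.290°, D_min = 137.776°, rainbow angle = 42.224°.
Angular width = |41.071° − 42.224°| = 1.153°.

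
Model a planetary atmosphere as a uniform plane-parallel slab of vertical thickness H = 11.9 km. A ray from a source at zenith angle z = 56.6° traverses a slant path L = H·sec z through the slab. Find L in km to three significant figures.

sec z = 1/cos 56.6° = 1.8166.
L = 11.9 × 1.8166 = 21.617 km.

21.6 km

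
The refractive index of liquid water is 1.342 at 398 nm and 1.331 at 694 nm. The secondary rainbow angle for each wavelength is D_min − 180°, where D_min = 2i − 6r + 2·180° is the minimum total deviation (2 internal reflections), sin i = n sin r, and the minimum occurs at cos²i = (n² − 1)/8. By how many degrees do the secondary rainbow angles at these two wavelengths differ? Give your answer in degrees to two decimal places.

At 398 nm (n = 1.342): cos²i = 0.10012 → i = 71.554°, r = 44.981°, D_min = 233.222°, rainbow angle = 53.222°.
At 694 nm (n = 1.331): cos²i = 0.09645 → i = 71.907°, r = 45.575°, D_min = 230.365°, rainbow angle = 50.365°.
Angular width = |53.222° − 50.365°| = 2.857°.

2.86°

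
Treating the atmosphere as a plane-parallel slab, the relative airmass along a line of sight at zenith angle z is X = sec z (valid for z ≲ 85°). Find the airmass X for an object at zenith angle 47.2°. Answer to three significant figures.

1.47

X = sec z = 1/cos 47.2° = 1/0.6794 = 1.4718.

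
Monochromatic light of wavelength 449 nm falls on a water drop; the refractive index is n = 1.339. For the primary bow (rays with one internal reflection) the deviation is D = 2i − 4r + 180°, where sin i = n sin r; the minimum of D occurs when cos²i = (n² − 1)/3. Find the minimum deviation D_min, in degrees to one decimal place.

138.8°

cos²i = (1.79292 − 1)/3 = 0.26431; i = arccos(0.51411) = 59.062°.
sin r = sin 59.062°/1.339 = 0.64057; r = 39.834°.
D_min = 2·59.062° − 4·39.834° + 180° = 138.786°.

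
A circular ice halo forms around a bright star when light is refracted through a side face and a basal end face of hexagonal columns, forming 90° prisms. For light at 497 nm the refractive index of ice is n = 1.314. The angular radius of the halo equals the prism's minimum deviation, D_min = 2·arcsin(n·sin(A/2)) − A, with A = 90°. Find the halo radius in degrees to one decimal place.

46.6°

n·sin(A/2) = 1.314 × sin 45° = 1.314 × 0.7071 = 0.9291.
D_min = 2·arcsin(0.9291) − 90° = 2 × 68.301° − 90° = 46.602°.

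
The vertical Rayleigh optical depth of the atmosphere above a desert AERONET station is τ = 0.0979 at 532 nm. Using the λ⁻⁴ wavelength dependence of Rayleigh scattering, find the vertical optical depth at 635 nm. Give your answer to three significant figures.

τ(635 nm) = τ(532 nm) × (532/635)⁴ = 0.0979 × (0.8378)⁴ = 0.0979 × 0.4927 = 0.0482.

0.0482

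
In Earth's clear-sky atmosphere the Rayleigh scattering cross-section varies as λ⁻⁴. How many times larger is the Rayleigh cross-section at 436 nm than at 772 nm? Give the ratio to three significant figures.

Rayleigh scattering ∝ λ⁻⁴, so the ratio of coefficients is the inverse fourth power of the wavelength ratio.
σ(436)/σ(772) = (772/436)⁴ = (1.7706)⁴ = 9.829.

9.83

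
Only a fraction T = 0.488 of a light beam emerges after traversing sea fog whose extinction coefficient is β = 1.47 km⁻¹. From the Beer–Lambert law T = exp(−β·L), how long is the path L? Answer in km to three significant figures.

0.488 km

Beer–Lambert: T = exp(−βL) ⇒ L = −ln(T)/β = −ln(0.488)/1.47 = 0.7174/1.47 = 0.4881 km.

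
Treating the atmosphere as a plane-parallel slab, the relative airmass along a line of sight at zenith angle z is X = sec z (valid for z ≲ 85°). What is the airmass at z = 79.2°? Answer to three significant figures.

5.34

X = sec z = 1/cos 79.2° = 1/0.1874 = 5.3367.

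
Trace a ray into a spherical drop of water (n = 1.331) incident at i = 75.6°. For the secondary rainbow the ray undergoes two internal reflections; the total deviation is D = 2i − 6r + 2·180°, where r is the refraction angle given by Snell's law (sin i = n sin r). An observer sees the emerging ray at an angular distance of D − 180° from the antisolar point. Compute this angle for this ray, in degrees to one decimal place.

sin r = sin 75.6° / 1.331 = 0.9686/1.331 = 0.7277; r = 46.69°.
D = 2·75.6° − 6·46.69° + 2·180° = 151.20° − 280.17° + 360° = 231.03°.
Angle from antisolar point = D − 180° = 51.03°.

51.0°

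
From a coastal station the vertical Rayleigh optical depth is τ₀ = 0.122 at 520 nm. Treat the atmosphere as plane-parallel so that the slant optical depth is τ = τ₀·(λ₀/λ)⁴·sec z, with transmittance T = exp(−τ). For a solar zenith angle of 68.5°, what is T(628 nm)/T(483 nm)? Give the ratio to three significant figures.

Airmass: sec 68.5° = 2.7285.
τ(628 nm) = 0.122 × (520/628)⁴ × 2.7285 = 0.122 × 0.4701 × 2.7285 = 0.1565.
τ(483 nm) = 0.122 × (520/483)⁴ × 2.7285 = 0.122 × 1.3435 × 2.7285 = 0.4472.
T(628)/T(483) = exp(τ_B − τ_A) = exp(0.2907) = 1.3374.

1.34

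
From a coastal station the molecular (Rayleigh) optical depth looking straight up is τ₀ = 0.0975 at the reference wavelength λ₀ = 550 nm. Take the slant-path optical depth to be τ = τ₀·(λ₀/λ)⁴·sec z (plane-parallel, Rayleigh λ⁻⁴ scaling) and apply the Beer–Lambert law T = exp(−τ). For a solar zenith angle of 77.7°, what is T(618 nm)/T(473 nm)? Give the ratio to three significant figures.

Airmass: sec 77.7° = 4.6942.
τ(618 nm) = 0.0975 × (550/618)⁴ × 4.6942 = 0.0975 × 0.6273 × 4.6942 = 0.2871.
τ(473 nm) = 0.0975 × (550/473)⁴ × 4.6942 = 0.0975 × 1.8281 × 4.6942 = 0.8367.
T(618)/T(473) = exp(τ_B − τ_A) = exp(0.5496) = 1.7325.

1.73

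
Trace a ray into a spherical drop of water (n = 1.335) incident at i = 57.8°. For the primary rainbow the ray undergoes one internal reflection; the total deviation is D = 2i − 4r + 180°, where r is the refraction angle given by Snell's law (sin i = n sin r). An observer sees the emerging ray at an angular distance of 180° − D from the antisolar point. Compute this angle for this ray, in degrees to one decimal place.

sin r = sin 57.8° / 1.335 = 0.8462/1.335 = 0.6339; r = 39.33°.
D = 2·57.8° − 4·39.33° + 180° = 115.60° − 157.34° + 180° = 138.26°.
Angle from antisolar point = 180° − D = 41.74°.

41.7°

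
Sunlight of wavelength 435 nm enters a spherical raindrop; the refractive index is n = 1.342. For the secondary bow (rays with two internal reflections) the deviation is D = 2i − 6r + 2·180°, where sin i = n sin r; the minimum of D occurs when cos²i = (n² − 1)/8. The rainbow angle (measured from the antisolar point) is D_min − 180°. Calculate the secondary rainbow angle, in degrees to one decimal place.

53.2°

cos²i = (1.80096 − 1)/8 = 0.10012; i = arccos(0.31642) = 71.554°.
sin r = sin 71.554°/1.342 = 0.70687; r = 44.981°.
D_min = 2·71.554° − 6·44.981° + 360° = 233.222°.
Rainbow angle = D_min − 180° = 53.222°.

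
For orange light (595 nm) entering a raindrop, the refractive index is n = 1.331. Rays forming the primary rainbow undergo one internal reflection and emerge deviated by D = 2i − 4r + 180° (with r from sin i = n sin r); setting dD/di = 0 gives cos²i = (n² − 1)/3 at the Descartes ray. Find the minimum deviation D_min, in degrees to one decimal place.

cos²i = (1.77156 − 1)/3 = 0.25719; i = arccos(0.50714) = 59.527°.
sin r = sin 59.527°/1.331 = 0.64753; r = 40.356°.
D_min = 2·59.527° − 4·40.356° + 180° = 137.630°.

137.6°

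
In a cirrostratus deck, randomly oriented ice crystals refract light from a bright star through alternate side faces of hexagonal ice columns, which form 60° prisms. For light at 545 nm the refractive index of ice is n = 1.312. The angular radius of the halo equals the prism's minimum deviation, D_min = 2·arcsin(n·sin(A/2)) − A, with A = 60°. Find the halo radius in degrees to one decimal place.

n·sin(A/2) = 1.312 × sin 30° = 1.312 × 0.5000 = 0.6560.
D_min = 2·arcsin(0.6560) − 60° = 2 × 40.996° − 60° = 21.991°.

22.0°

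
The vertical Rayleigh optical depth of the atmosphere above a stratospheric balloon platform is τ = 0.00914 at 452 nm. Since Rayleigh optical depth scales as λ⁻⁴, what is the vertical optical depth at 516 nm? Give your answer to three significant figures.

0.00538

τ(516 nm) = τ(452 nm) × (452/516)⁴ = 0.00914 × (0.8760)⁴ = 0.00914 × 0.5888 = 0.0054.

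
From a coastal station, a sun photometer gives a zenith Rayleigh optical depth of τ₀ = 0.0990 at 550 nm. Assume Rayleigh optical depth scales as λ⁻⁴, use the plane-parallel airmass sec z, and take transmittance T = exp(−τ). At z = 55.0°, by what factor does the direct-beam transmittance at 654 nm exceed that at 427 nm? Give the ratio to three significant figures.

1.48

Airmass: sec 55.0° = 1.7434.
τ(654 nm) = 0.0990 × (550/654)⁴ × 1.7434 = 0.0990 × 0.5002 × 1.7434 = 0.0863.
τ(427 nm) = 0.0990 × (550/427)⁴ × 1.7434 = 0.0990 × 2.7526 × 1.7434 = 0.4751.
T(654)/T(427) = exp(τ_B − τ_A) = exp(0.3888) = 1.4752.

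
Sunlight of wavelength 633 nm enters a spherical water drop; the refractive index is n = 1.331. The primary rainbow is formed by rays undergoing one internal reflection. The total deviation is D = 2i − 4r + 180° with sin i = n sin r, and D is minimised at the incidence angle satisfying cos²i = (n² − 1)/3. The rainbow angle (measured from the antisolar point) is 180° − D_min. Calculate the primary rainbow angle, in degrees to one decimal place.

cos²i = (1.77156 − 1)/3 = 0.25719; i = arccos(0.50714) = 59.527°.
sin r = sin 59.527°/1.331 = 0.64753; r = 40.356°.
D_min = 2·59.527° − 4·40.356° + 180° = 137.630°.
Rainbow angle = 180° − D_min = 42.370°.

42.4°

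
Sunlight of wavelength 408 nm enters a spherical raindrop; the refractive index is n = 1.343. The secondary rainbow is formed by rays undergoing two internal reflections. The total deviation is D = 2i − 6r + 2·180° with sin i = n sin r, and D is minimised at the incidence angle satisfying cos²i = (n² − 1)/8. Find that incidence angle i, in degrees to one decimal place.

71.5°

cos²i = (1.343² − 1)/8 = (1.80365 − 1)/8 = 0.10046.
cos i = 0.31695, so i = 71.522°.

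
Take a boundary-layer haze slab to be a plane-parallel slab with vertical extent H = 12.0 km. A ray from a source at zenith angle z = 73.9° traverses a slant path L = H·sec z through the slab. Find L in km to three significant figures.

43.3 km

sec z = 1/cos 73.9° = 3.6060.
L = 12.0 × 3.6060 = 43.272 km.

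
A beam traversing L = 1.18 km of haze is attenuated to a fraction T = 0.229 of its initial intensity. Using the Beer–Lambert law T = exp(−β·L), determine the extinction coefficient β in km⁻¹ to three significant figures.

1.25 km⁻¹

Beer–Lambert: T = exp(−βL) ⇒ β = −ln(T)/L = −ln(0.229)/1.18 = 1.4740/1.18 = 1.249 km⁻¹.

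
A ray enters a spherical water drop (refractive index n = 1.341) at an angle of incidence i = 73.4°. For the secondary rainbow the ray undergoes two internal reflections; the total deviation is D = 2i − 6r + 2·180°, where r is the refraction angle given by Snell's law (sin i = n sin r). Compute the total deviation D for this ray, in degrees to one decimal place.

233.1°

sin r = sin 73.4° / 1.341 = 0.9583/1.341 = 0.7146; r = 45.61°.
D = 2·73.4° − 6·45.61° + 2·180° = 146.80° − 273.68° + 360° = 233.12°.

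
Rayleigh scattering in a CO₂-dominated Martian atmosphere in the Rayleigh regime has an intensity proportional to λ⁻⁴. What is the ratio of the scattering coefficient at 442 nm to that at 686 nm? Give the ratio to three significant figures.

5.80

Rayleigh scattering ∝ λ⁻⁴, so the ratio of coefficients is the inverse fourth power of the wavelength ratio.
σ(442)/σ(686) = (686/442)⁴ = (1.5520)⁴ = 5.802.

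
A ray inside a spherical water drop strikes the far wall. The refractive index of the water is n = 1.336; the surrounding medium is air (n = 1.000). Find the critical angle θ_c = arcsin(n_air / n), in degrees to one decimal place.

48.5°

sin θ_c = n_air / n = 1.000 / 1.336 = 0.7485.
θ_c = arcsin(0.7485) = 48.46°.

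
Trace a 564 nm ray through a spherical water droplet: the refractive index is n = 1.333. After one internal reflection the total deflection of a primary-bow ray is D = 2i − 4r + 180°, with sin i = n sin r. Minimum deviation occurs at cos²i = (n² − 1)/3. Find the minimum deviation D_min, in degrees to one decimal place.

137.9°

cos²i = (1.77689 − 1)/3 = 0.25896; i = arccos(0.50888) = 59.410°.
sin r = sin 59.410°/1.333 = 0.64579; r = 40.225°.
D_min = 2·59.410° − 4·40.225° + 180° = 137.922°.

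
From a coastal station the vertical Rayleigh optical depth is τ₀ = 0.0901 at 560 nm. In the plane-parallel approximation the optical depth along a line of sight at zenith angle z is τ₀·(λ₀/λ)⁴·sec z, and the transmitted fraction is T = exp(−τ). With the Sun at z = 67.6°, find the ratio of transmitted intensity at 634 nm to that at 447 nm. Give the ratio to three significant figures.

Airmass: sec 67.6° = 2.6242.
τ(634 nm) = 0.0901 × (560/634)⁴ × 2.6242 = 0.0901 × 0.6087 × 2.6242 = 0.1439.
τ(447 nm) = 0.0901 × (560/447)⁴ × 2.6242 = 0.0901 × 2.4633 × 2.6242 = 0.5824.
T(634)/T(447) = exp(τ_B − τ_A) = exp(0.4385) = 1.5504.

1.55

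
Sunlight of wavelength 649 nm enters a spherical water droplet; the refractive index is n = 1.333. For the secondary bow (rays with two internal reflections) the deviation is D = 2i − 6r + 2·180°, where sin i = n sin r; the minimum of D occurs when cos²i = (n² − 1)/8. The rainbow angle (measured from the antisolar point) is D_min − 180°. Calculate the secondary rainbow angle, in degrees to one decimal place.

cos²i = (1.77689 − 1)/8 = 0.09711; i = arccos(0.31163) = 71.843°.
sin r = sin 71.843°/1.333 = 0.71283; r = 45.466°.
D_min = 2·71.843° − 6·45.466° + 360° = 230.891°.
Rainbow angle = D_min − 180° = 50.891°.

50.9°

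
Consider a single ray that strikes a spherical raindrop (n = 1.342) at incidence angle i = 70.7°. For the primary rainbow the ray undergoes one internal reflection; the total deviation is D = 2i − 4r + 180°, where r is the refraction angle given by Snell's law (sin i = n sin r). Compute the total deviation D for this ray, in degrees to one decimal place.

sin r = sin 70.7° / 1.342 = 0.9438/1.342 = 0.7033; r = 44.69°.
D = 2·70.7° − 4·44.69° + 180° = 141.40° − 178.76° + 180° = 142.64°.

142.6°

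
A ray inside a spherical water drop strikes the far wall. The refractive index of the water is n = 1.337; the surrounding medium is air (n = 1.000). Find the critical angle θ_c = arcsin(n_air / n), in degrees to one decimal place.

48.4°

sin θ_c = n_air / n = 1.000 / 1.337 = 0.7479.
θ_c = arcsin(0.7479) = 48.41°.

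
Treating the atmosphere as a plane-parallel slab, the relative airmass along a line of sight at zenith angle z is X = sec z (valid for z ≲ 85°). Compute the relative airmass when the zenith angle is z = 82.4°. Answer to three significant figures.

X = sec z = 1/cos 82.4° = 1/0.1323 = 7.5611.

7.56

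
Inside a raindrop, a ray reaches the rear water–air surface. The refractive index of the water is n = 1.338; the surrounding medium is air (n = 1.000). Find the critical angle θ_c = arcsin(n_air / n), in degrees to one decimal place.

48.4°

sin θ_c = n_air / n = 1.000 / 1.338 = 0.7474.
θ_c = arcsin(0.7474) = 48.36°.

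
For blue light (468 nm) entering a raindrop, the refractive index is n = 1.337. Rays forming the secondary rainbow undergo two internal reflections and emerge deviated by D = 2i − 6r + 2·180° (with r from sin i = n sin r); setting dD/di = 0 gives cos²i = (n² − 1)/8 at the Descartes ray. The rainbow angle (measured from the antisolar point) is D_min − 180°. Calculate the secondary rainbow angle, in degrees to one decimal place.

cos²i = (1.78757 − 1)/8 = 0.09845; i = arccos(0.31376) = 71.714°.
sin r = sin 71.714°/1.337 = 0.71017; r = 45.249°.
D_min = 2·71.714° − 6·45.249° + 360° = 231.934°.
Rainbow angle = D_min − 180° = 51.934°.

51.9°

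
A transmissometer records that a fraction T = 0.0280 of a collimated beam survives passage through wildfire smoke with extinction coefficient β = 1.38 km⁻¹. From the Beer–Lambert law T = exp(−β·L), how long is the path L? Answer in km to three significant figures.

2.59 km

Beer–Lambert: T = exp(−βL) ⇒ L = −ln(T)/β = −ln(0.0280)/1.38 = 3.5756/1.38 = 2.591 km.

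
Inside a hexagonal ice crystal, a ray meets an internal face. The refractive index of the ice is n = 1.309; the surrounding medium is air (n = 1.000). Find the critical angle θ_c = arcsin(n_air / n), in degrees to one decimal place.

sin θ_c = n_air / n = 1.000 / 1.309 = 0.7639.
θ_c = arcsin(0.7639) = 49.81°.

49.8°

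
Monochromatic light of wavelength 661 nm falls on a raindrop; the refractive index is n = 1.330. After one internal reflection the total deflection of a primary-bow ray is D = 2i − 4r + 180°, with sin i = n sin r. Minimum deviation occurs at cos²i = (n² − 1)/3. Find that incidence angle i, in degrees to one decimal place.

cos²i = (1.330² − 1)/3 = (1.76890 − 1)/3 = 0.25630.
cos i = 0.50626, so i = 59.585°.

59.6°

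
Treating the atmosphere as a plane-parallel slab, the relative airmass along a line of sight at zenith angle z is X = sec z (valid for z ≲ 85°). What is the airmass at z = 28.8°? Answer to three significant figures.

1.14

X = sec z = 1/cos 28.8° = 1/0.8763 = 1.1412.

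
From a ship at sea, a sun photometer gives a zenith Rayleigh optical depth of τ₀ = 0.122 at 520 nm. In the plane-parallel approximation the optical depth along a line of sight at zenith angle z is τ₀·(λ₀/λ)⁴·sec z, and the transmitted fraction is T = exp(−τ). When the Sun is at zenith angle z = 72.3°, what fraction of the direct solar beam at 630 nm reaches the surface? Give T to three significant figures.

sec 72.3° = 3.2891.
τ = 0.122 × (520/630)⁴ × 3.2891 = 0.122 × 0.4641 × 3.2891 = 0.1862.
T = exp(−0.1862) = 0.8301.

0.830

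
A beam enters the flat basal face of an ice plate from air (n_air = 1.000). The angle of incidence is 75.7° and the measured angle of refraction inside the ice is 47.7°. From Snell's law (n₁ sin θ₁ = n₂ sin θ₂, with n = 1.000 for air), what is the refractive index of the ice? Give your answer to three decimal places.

n = sin θ_i / sin θ_r = sin 75.7° / sin 47.7° = 0.9690 / 0.7396 = 1.3101.

1.310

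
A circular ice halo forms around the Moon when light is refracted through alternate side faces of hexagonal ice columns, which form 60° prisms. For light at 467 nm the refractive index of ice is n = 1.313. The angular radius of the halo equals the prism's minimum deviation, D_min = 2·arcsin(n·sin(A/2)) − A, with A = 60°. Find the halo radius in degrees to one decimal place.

n·sin(A/2) = 1.313 × sin 30° = 1.313 × 0.5000 = 0.6565.
D_min = 2·arcsin(0.6565) − 60° = 2 × 41.033° − 60° = 22.067°.

22.1°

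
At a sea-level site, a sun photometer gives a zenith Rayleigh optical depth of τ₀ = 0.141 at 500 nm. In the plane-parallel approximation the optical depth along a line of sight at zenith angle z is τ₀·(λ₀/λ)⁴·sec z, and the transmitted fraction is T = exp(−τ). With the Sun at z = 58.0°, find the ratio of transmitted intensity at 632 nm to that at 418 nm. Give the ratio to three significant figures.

Airmass: sec 58.0° = 1.8871.
τ(632 nm) = 0.141 × (500/632)⁴ × 1.8871 = 0.141 × 0.3918 × 1.8871 = 0.1042.
τ(418 nm) = 0.141 × (500/418)⁴ × 1.8871 = 0.141 × 2.0473 × 1.8871 = 0.5447.
T(632)/T(418) = exp(τ_B − τ_A) = exp(0.4405) = 1.5535.

1.55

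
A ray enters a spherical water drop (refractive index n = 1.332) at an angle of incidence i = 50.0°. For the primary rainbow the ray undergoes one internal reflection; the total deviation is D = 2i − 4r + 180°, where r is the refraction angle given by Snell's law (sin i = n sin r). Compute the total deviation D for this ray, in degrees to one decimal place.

sin r = sin 50.0° / 1.332 = 0.7660/1.332 = 0.5751; r = 35.11°.
D = 2·50.0° − 4·35.11° + 180° = 100.00° − 140.43° + 180° = 139.57°.

139.6°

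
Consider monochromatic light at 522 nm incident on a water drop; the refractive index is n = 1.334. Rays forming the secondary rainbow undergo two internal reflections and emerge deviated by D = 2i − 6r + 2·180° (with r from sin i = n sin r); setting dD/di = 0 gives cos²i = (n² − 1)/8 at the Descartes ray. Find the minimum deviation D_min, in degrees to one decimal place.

231.2°

cos²i = (1.77956 − 1)/8 = 0.09744; i = arccos(0.31216) = 71.810°.
sin r = sin 71.810°/1.334 = 0.71217; r = 45.411°.
D_min = 2·71.810° − 6·45.411° + 360° = 231.153°.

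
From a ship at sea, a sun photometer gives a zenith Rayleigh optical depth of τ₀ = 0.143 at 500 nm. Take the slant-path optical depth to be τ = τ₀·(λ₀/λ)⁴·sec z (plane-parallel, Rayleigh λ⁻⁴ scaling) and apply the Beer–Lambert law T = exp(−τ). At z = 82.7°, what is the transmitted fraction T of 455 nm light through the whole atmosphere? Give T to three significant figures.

sec 82.7° = 7.8700.
τ = 0.143 × (500/455)⁴ × 7.8700 = 0.143 × 1.4583 × 7.8700 = 1.6411.
T = exp(−1.6411) = 0.1938.

0.194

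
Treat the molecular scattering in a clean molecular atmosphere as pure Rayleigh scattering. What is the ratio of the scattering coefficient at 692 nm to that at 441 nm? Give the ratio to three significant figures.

Rayleigh scattering ∝ λ⁻⁴, so the ratio of coefficients is the inverse fourth power of the wavelength ratio.
σ(692)/σ(441) = (441/692)⁴ = (0.6373)⁴ = 0.1649.

0.165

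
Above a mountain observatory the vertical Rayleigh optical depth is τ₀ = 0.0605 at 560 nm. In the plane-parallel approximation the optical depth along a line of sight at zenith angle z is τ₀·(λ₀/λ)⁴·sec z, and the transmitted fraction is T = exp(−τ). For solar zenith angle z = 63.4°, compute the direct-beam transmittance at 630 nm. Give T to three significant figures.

0.919

sec 63.4° = 2.2333.
τ = 0.0605 × (560/630)⁴ × 2.2333 = 0.0605 × 0.6243 × 2.2333 = 0.0844.
T = exp(−0.0844) = 0.9191.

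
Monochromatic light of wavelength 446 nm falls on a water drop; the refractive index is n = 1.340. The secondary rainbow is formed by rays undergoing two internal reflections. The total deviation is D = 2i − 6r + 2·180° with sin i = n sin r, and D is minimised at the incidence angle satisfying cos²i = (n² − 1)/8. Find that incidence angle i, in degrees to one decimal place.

71.6°

cos²i = (1.340² − 1)/8 = (1.79560 − 1)/8 = 0.09945.
cos i = 0.31536, so i = 71.618°.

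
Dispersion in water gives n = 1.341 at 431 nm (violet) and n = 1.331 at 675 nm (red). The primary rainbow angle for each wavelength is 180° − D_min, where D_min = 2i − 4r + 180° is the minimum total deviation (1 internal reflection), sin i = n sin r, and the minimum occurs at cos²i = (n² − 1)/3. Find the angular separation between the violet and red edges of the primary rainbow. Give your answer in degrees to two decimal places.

At 431 nm (n = 1.341): cos²i = 0.26609 → i = 58.946°, r = 39.705°, D_min = 139.071°, rainbow angle = 40.929°.
At 675 nm (n = 1.331): cos²i = 0.25719 → i = 59.527°, r = 40.356°, D_min = 137.630°, rainbow angle = 42.370°.
Angular width = |40.929° − 42.370°| = 1.441°.

1.44°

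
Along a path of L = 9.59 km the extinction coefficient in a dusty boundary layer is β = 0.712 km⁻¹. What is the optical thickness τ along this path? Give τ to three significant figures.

6.83

τ = β·L = 0.712 × 9.59 = 6.8281.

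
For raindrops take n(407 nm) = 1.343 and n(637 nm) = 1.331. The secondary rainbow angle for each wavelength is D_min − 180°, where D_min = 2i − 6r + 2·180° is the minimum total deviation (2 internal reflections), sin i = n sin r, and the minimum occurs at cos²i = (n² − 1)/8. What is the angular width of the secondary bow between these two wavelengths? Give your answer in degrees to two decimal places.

3.11°

At 407 nm (n = 1.343): cos²i = 0.10046 → i = 71.522°, r = 44.928°, D_min = 233.478°, rainbow angle = 53.478°.
At 637 nm (n = 1.331): cos²i = 0.09645 → i = 71.907°, r = 45.575°, D_min = 230.365°, rainbow angle = 50.365°.
Angular width = |53.478° − 50.365°| = 3.113°.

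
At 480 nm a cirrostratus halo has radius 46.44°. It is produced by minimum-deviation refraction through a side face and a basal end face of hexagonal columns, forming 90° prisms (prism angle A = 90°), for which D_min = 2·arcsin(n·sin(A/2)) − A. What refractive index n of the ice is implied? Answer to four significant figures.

1.313

Rearranging: n = sin((D_min + A)/2) / sin(A/2).
(D_min + A)/2 = (46.44° + 90°)/2 = 68.220°.
n = sin 68.220° / sin 45° = 0.9286 / 0.7071 = 1.3133.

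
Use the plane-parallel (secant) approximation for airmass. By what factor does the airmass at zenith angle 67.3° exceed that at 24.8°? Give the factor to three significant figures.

2.35

X(67.3°)/X(24.8°) = sec 67.3° / sec 24.8° = cos 24.8° / cos 67.3° = 0.9078/0.3859 = 2.3523.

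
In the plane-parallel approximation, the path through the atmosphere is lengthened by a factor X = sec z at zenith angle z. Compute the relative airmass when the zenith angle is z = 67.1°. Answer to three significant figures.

X = sec z = 1/cos 67.1° = 1/0.3891 = 2.5699.

2.57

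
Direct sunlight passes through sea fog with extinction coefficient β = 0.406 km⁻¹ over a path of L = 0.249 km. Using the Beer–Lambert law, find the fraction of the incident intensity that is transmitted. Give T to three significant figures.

0.904

τ = β·L = 0.406 × 0.249 = 0.1011.
T = exp(−0.1011) = 0.9038.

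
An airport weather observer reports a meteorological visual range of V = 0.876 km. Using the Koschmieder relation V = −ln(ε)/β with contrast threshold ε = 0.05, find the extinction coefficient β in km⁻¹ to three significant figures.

3.42 km⁻¹

β = −ln(0.05) / V = 2.996 / 0.876 = 3.4198 km⁻¹.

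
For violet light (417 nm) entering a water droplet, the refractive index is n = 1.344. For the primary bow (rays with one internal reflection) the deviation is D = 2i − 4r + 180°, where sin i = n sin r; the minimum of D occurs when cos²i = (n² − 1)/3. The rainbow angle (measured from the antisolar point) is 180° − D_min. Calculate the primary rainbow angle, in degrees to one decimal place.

cos²i = (1.80634 − 1)/3 = 0.26878; i = arccos(0.51844) = 58.772°.
sin r = sin 58.772°/1.344 = 0.63625; r = 39.512°.
D_min = 2·58.772° − 4·39.512° + 180° = 139.495°.
Rainbow angle = 180° − D_min = 40.505°.

40.5°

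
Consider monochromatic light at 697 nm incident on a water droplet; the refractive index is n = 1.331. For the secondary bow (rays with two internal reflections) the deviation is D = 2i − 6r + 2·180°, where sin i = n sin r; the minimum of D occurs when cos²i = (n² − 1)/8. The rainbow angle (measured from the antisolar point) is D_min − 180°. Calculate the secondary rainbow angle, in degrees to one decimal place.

50.4°

cos²i = (1.77156 − 1)/8 = 0.09645; i = arccos(0.31056) = 71.907°.
sin r = sin 71.907°/1.331 = 0.71417; r = 45.575°.
D_min = 2·71.907° − 6·45.575° + 360° = 230.365°.
Rainbow angle = D_min − 180° = 50.365°.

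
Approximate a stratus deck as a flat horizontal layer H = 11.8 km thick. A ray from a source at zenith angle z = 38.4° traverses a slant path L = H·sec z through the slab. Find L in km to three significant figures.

sec z = 1/cos 38.4° = 1.2760.
L = 11.8 × 1.2760 = 15.057 km.

15.1 km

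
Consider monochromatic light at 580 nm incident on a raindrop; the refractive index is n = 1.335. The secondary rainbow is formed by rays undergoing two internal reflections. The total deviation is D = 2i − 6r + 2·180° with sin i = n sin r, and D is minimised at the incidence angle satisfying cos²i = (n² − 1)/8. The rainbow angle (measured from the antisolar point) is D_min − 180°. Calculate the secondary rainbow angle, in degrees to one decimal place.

51.4°

cos²i = (1.78222 − 1)/8 = 0.09778; i = arccos(0.31269) = 71.778°.
sin r = sin 71.778°/1.335 = 0.71150; r = 45.357°.
D_min = 2·71.778° − 6·45.357° + 360° = 231.414°.
Rainbow angle = D_min − 180° = 51.414°.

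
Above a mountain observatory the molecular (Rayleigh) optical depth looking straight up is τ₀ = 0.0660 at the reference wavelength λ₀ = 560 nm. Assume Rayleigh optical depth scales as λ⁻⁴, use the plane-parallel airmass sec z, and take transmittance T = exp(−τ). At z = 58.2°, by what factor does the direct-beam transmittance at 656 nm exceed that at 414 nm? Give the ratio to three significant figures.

1.42

Airmass: sec 58.2° = 1.8977.
τ(656 nm) = 0.0660 × (560/656)⁴ × 1.8977 = 0.0660 × 0.5311 × 1.8977 = 0.0665.
τ(414 nm) = 0.0660 × (560/414)⁴ × 1.8977 = 0.0660 × 3.3477 × 1.8977 = 0.4193.
T(656)/T(414) = exp(τ_B − τ_A) = exp(0.3528) = 1.4230.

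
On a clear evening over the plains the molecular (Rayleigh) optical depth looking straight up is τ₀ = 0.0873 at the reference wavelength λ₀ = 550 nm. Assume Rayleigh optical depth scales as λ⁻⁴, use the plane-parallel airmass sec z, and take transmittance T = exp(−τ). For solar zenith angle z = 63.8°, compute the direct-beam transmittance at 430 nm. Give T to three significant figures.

sec 63.8° = 2.2650.
τ = 0.0873 × (550/430)⁴ × 2.2650 = 0.0873 × 2.6766 × 2.2650 = 0.5292.
T = exp(−0.5292) = 0.5891.

0.589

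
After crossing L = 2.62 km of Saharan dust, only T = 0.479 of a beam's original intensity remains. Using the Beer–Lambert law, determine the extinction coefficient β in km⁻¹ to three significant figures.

Beer–Lambert: T = exp(−βL) ⇒ β = −ln(T)/L = −ln(0.479)/2.62 = 0.7361/2.62 = 0.2809 km⁻¹.

0.281 km⁻¹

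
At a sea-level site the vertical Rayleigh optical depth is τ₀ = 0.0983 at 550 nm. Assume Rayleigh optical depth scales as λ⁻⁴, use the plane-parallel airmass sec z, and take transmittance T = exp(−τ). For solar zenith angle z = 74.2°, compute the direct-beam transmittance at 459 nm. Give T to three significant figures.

0.475

sec 74.2° = 3.6727.
τ = 0.0983 × (550/459)⁴ × 3.6727 = 0.0983 × 2.0616 × 3.6727 = 0.7443.
T = exp(−0.7443) = 0.4751.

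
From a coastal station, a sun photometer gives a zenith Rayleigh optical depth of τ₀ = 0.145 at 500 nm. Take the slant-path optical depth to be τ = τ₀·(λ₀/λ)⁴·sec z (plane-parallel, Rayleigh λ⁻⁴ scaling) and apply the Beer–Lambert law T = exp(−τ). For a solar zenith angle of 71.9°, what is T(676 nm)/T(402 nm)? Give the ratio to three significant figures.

Airmass: sec 71.9° = 3.2188.
τ(676 nm) = 0.145 × (500/676)⁴ × 3.2188 = 0.145 × 0.2993 × 3.2188 = 0.1397.
τ(402 nm) = 0.145 × (500/402)⁴ × 3.2188 = 0.145 × 2.3932 × 3.2188 = 1.1170.
T(676)/T(402) = exp(τ_B − τ_A) = exp(0.9773) = 2.6572.

2.66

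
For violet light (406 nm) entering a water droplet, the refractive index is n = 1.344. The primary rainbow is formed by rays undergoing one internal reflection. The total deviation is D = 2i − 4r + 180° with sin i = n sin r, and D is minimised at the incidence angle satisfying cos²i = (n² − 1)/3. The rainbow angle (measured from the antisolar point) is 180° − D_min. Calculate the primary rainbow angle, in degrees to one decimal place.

40.5°

cos²i = (1.80634 − 1)/3 = 0.26878; i = arccos(0.51844) = 58.772°.
sin r = sin 58.772°/1.344 = 0.63625; r = 39.512°.
D_min = 2·58.772° − 4·39.512° + 180° = 139.495°.
Rainbow angle = 180° − D_min = 40.505°.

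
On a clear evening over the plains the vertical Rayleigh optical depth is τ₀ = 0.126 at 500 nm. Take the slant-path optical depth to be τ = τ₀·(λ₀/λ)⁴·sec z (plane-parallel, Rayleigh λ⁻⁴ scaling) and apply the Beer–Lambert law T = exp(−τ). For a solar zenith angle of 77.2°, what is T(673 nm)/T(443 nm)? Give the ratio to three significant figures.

2.12

Airmass: sec 77.2° = 4.5137.
τ(673 nm) = 0.126 × (500/673)⁴ × 4.5137 = 0.126 × 0.3047 × 4.5137 = 0.1733.
τ(443 nm) = 0.126 × (500/443)⁴ × 4.5137 = 0.126 × 1.6228 × 4.5137 = 0.9229.
T(673)/T(443) = exp(τ_B − τ_A) = exp(0.7497) = 2.1163.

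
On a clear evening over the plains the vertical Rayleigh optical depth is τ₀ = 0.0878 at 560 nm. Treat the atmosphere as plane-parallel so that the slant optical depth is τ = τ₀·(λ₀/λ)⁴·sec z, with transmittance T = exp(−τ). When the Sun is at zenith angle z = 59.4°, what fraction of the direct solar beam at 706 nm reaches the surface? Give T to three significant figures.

sec 59.4° = 1.9645.
τ = 0.0878 × (560/706)⁴ × 1.9645 = 0.0878 × 0.3959 × 1.9645 = 0.0683.
T = exp(−0.0683) = 0.9340.

0.934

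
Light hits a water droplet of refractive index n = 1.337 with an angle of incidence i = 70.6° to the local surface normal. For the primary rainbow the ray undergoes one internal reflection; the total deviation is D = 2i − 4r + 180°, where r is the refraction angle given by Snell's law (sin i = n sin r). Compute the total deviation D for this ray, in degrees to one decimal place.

sin r = sin 70.6° / 1.337 = 0.9432/1.337 = 0.7055; r = 44.87°.
D = 2·70.6° − 4·44.87° + 180° = 141.20° − 179.47° + 180° = 141.73°.

141.7°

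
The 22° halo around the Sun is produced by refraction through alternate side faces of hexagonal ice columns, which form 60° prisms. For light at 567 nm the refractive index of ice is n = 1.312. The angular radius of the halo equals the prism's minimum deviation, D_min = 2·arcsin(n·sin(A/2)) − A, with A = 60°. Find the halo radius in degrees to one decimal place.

n·sin(A/2) = 1.312 × sin 30° = 1.312 × 0.5000 = 0.6560.
D_min = 2·arcsin(0.6560) − 60° = 2 × 40.996° − 60° = 21.991°.

22.0°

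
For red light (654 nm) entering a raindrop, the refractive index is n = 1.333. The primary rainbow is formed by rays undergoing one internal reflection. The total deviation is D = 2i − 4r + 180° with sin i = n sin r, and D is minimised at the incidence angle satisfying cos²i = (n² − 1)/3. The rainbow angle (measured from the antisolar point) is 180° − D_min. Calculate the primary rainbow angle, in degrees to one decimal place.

cos²i = (1.77689 − 1)/3 = 0.25896; i = arccos(0.50888) = 59.410°.
sin r = sin 59.410°/1.333 = 0.64579; r = 40.225°.
D_min = 2·59.410° − 4·40.225° + 180° = 137.922°.
Rainbow angle = 180° − D_min = 42.078°.

42.1°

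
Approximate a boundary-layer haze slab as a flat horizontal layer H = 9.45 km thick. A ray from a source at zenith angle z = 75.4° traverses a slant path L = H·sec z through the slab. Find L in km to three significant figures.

sec z = 1/cos 75.4° = 3.9672.
L = 9.45 × 3.9672 = 37.490 km.

37.5 km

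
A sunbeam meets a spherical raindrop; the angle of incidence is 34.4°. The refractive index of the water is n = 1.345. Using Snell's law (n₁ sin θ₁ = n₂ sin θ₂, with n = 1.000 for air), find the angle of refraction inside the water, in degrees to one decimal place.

24.8°

Snell: sin θ_r = sin θ_i / n = sin 34.4° / 1.345 = 0.5650 / 1.345 = 0.4200.
θ_r = arcsin(0.4200) = 24.84°.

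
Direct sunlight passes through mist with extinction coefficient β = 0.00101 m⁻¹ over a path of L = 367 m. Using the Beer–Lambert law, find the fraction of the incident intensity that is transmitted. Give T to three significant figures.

τ = β·L = 0.00101 × 367 = 0.3707.
T = exp(−0.3707) = 0.6903.

0.690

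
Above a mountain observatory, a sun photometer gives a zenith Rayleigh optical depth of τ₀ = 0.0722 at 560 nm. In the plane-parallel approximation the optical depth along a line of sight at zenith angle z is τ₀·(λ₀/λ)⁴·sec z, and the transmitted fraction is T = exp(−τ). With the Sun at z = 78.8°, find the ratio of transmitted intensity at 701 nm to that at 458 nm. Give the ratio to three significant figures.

Airmass: sec 78.8° = 5.1484.
τ(701 nm) = 0.0722 × (560/701)⁴ × 5.1484 = 0.0722 × 0.4073 × 5.1484 = 0.1514.
τ(458 nm) = 0.0722 × (560/458)⁴ × 5.1484 = 0.0722 × 2.2351 × 5.1484 = 0.8308.
T(701)/T(458) = exp(τ_B − τ_A) = exp(0.6794) = 1.9727.

1.97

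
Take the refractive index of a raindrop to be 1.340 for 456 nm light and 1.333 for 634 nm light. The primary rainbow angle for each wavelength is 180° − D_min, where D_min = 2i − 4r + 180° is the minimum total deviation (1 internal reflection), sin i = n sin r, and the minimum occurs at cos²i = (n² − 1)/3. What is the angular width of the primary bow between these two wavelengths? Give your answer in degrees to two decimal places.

At 456 nm (n = 1.340): cos²i = 0.26520 → i = 59.004°, r = 39.770°, D_min = 138.929°, rainbow angle = 41.071°.
At 634 nm (n = 1.333): cos²i = 0.25896 → i = 59.410°, r = 40.225°, D_min = 137.922°, rainbow angle = 42.078°.
Angular width = |41.071° − 42.078°| = 1.007°.

1.01°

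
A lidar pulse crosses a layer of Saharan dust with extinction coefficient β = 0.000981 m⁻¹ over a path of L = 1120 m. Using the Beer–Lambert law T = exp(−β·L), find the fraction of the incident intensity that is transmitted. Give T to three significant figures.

τ = β·L = 0.000981 × 1120 = 1.0987.
T = exp(−1.0987) = 0.3333.

0.333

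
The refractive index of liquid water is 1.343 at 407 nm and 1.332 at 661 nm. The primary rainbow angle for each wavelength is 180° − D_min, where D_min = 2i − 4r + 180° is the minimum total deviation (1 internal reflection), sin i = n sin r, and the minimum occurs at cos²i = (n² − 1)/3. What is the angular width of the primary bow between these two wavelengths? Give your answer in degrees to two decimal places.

At 407 nm (n = 1.343): cos²i = 0.26788 → i = 58.830°, r = 39.577°, D_min = 139.354°, rainbow angle = 40.646°.
At 661 nm (n = 1.332): cos²i = 0.25807 → i = 59.469°, r = 40.290°, D_min = 137.776°, rainbow angle = 42.224°.
Angular width = |40.646° − 42.224°| = 1.578°.

1.58°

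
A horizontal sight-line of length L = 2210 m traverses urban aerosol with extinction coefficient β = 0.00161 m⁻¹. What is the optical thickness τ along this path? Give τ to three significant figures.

3.56

τ = β·L = 0.00161 × 2210 = 3.5581.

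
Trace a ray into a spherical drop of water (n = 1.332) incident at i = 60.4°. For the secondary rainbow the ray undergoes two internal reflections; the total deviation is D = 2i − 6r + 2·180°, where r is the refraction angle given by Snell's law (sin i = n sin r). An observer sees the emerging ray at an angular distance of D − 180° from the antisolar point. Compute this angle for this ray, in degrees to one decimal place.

sin r = sin 60.4° / 1.332 = 0.8695/1.332 = 0.6528; r = 40.75°.
D = 2·60.4° − 6·40.75° + 2·180° = 120.80° − 244.51° + 360° = 236.29°.
Angle from antisolar point = D − 180° = 56.29°.

56.3°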